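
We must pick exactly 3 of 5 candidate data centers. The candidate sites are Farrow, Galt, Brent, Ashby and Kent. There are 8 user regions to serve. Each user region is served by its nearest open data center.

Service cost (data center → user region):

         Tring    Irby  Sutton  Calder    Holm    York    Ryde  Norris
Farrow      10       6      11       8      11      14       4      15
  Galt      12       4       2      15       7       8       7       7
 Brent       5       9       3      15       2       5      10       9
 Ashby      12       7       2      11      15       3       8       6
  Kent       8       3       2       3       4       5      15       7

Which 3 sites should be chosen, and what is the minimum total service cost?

Choose Farrow, Brent and Kent; total service cost 31.

With exactly 3 open, each user region uses its cheapest among the chosen.
{Farrow, Brent, Kent}: Tring→Brent 5, Irby→Kent 3, Sutton→Kent 2, Calder→Kent 3, Holm→Brent 2, York→Brent 5, Ryde→Farrow 4, Norris→Kent 7. Service cost 31.
{Brent, Ashby, Kent}: service cost 32
{Farrow, Ashby, Kent}: service cost 33
Among all 10 size-3 choices, {Farrow, Brent, Kent} is lowest.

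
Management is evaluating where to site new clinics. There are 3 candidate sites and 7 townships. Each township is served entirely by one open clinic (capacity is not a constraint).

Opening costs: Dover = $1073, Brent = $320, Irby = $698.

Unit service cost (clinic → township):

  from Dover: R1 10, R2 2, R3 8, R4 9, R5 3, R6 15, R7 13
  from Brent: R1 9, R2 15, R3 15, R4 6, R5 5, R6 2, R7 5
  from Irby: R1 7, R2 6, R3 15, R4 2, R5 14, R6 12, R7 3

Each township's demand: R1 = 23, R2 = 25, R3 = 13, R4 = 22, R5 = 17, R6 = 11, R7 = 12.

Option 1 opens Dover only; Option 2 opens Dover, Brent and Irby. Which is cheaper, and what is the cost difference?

Option 1: {Dover}: R1→Dover 10·23=230, R2→Dover 2·25=50, R3→Dover 8·13=104, R4→Dover 9·22=198, R5→Dover 3·17=51, R6→Dover 15·11=165, R7→Dover 13·12=156. Service 954; fixed 1073; total 2027.
Option 2: {Dover, Brent, Irby}: R1→Irby 7·23=161, R2→Dover 2·25=50, R3→Dover 8·13=104, R4→Irby 2·22=44, R5→Dover 3·17=51, R6→Brent 2·11=22, R7→Irby 3·12=36. Service 468; fixed 2091; total 2559.
Difference: |2027 − 2559| = 532.

Option 1 is cheaper by 532.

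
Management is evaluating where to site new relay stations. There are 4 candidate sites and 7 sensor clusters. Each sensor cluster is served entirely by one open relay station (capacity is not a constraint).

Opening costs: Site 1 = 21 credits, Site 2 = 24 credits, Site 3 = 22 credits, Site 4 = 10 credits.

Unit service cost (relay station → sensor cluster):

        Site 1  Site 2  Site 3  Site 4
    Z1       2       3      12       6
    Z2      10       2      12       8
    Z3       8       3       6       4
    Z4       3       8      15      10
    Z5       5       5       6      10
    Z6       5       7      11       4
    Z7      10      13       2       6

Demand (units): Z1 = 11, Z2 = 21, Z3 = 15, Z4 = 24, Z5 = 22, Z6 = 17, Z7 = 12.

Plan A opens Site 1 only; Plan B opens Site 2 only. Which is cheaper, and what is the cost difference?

Plan B is cheaper by 39.

Plan A: {Site 1}: Z1→Site 1 2·11=22, Z2→Site 1 10·21=210, Z3→Site 1 8·15=120, Z4→Site 1 3·24=72, Z5→Site 1 5·22=110, Z6→Site 1 5·17=85, Z7→Site 1 10·12=120. Service 739; fixed 21; total 760.
Plan B: {Site 2}: Z1→Site 2 3·11=33, Z2→Site 2 2·21=42, Z3→Site 2 3·15=45, Z4→Site 2 8·24=192, Z5→Site 2 5·22=110, Z6→Site 2 7·17=119, Z7→Site 2 13·12=156. Service 697; fixed 24; total 721.
Difference: |760 − 721| = 39.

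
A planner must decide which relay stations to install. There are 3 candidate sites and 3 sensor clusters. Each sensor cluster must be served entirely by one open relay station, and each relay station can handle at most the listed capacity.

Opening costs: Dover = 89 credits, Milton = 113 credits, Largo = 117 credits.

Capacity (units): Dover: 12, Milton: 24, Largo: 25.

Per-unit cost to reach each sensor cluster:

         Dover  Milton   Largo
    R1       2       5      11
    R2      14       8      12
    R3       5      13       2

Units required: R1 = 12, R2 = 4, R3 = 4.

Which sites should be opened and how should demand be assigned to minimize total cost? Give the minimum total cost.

Open {Milton}: R1→Milton 5·12=60, R2→Milton 8·4=32, R3→Milton 13·4=52.
Loads: Milton carries 20/24. Service 144; fixed 113; total 257.
Next best feasible plan costs 286.

Minimum total cost: 257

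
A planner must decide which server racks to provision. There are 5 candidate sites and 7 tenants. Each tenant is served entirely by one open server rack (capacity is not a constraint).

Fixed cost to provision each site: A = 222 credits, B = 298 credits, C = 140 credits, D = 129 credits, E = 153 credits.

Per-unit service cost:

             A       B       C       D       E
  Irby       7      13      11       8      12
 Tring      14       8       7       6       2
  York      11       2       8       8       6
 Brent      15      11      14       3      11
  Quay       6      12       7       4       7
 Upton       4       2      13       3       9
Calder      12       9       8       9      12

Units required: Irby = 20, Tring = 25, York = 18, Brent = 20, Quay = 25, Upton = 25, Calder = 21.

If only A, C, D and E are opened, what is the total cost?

Total cost: 1345

Each tenant is assigned to its cheapest site among the open ones.
{A, C, D, E}: Irby→A 7·20=140, Tring→E 2·25=50, York→E 6·18=108, Brent→D 3·20=60, Quay→D 4·25=100, Upton→D 3·25=75, Calder→C 8·21=168. Service 701; fixed 644; total 1345.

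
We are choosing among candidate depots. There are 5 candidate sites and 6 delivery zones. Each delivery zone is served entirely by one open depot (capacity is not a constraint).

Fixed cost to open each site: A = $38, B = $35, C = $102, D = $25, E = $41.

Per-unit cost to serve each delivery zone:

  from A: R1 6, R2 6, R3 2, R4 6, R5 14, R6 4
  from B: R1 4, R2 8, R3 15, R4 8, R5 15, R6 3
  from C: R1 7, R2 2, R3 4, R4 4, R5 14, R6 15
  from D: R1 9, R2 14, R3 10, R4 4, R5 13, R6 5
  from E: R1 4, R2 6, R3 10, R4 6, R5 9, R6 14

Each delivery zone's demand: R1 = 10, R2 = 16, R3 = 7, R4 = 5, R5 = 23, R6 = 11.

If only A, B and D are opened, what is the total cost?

Each delivery zone is assigned to its cheapest site among the open ones.
{A, B, D}: R1→B 4·10=40, R2→A 6·16=96, R3→A 2·7=14, R4→D 4·5=20, R5→D 13·23=299, R6→B 3·11=33. Service 502; fixed 98; total 600.

Total cost: 600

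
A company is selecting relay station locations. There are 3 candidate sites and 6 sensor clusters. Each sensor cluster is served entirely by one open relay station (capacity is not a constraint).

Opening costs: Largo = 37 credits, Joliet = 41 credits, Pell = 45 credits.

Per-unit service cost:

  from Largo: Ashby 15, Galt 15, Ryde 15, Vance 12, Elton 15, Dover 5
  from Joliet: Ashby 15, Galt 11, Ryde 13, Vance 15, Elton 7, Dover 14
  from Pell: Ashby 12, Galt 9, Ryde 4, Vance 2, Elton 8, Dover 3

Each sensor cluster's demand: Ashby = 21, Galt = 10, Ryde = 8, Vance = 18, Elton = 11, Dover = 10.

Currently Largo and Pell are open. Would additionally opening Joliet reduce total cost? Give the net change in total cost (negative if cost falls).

Current service cost with {Largo, Pell}: 528.
Adding Joliet: each sensor cluster re-picks its cheapest; new service cost 517, saving 11.
Extra fixed cost: 41. Net change = 41 − 11 = 30.
(Totals: 610 → 640.)

No — net change +30 (cost rises by 30).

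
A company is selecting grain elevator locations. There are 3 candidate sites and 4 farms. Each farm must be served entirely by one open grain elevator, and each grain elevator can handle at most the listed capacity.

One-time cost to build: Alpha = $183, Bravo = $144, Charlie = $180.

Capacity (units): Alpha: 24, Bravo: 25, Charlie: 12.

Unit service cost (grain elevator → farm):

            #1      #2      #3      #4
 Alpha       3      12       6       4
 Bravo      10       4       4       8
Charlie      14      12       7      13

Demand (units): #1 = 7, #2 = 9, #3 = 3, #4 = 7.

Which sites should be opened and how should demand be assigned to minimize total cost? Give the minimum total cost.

Open {Alpha, Bravo}: #1→Alpha 3·7=21, #2→Bravo 4·9=36, #3→Bravo 4·3=12, #4→Alpha 4·7=28.
Loads: Alpha carries 14/24, Bravo carries 12/25. Service 97; fixed 327; total 424.
Next best feasible plan costs 430.

Minimum total cost: 424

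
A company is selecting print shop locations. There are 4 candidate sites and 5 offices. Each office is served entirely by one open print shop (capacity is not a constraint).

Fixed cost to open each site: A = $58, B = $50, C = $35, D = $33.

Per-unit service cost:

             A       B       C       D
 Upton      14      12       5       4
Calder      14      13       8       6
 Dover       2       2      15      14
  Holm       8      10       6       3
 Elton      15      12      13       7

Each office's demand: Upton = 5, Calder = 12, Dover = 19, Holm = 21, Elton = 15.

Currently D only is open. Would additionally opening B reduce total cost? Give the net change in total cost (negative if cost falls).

Yes — net change −178 (cost falls by 178).

Current service cost with {D}: 526.
Adding B: each office re-picks its cheapest; new service cost 298, saving 228.
Extra fixed cost: 50. Net change = 50 − 228 = -178.
(Totals: 559 → 381.)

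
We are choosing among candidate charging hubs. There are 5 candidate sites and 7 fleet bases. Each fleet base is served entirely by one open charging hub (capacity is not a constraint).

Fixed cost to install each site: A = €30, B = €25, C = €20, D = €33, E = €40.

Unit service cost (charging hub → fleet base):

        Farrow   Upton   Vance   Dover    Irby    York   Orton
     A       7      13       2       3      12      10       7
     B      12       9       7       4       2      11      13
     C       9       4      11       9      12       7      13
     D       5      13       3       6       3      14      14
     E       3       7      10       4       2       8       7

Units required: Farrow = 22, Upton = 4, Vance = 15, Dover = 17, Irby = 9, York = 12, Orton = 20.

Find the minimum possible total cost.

Minimum total cost: 495

For any fixed open set, each fleet base goes to its cheapest open site; total = fixed + service.
{A, C, E}: Farrow→E 3·22=66, Upton→C 4·4=16, Vance→A 2·15=30, Dover→A 3·17=51, Irby→E 2·9=18, York→C 7·12=84, Orton→A 7·20=140. Service 405; fixed 90; total 495.
{A, E}: service 429 + fixed 70 = 499
{A, B, C, E}: service 405 + fixed 115 = 520
{A, B, C, D, E}: service 405 + fixed 148 = 553
No other subset beats 495.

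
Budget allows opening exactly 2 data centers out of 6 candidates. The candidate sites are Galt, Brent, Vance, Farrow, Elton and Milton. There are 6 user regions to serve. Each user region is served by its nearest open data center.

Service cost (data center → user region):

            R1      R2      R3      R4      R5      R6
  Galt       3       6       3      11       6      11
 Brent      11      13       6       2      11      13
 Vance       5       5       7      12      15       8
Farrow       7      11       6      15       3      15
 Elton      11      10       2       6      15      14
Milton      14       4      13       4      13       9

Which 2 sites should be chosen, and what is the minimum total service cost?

Choose Galt and Milton; total service cost 29.

With exactly 2 open, each user region uses its cheapest among the chosen.
{Galt, Milton}: R1→Galt 3, R2→Milton 4, R3→Galt 3, R4→Milton 4, R5→Galt 6, R6→Milton 9. Service cost 29.
{Galt, Brent}: service cost 31
{Farrow, Milton}: service cost 33
Among all 15 size-2 choices, {Galt, Milton} is lowest.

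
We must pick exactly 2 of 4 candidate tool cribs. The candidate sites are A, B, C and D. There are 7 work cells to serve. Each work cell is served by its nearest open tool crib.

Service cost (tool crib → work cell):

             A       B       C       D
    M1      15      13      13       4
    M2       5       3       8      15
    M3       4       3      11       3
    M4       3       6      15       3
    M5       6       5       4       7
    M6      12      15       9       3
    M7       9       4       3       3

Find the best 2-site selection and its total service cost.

Choose B and D; total service cost 24.

With exactly 2 open, each work cell uses its cheapest among the chosen.
{B, D}: M1→D 4, M2→B 3, M3→B 3, M4→D 3, M5→B 5, M6→D 3, M7→D 3. Service cost 24.
{A, D}: service cost 27
{C, D}: service cost 28
Among all 6 size-2 choices, {B, D} is lowest.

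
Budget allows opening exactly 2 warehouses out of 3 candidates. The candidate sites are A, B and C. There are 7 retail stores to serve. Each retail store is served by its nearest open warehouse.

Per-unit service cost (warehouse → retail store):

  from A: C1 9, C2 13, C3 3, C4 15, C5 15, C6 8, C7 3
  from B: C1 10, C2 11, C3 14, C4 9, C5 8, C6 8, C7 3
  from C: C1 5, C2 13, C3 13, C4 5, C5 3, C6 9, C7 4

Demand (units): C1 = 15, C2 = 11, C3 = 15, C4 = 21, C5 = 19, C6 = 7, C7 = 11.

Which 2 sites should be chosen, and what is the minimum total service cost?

With exactly 2 open, each retail store uses its cheapest among the chosen.
{A, C}: C1→C 5·15=75, C2→A 13·11=143, C3→A 3·15=45, C4→C 5·21=105, C5→C 3·19=57, C6→A 8·7=56, C7→A 3·11=33. Service cost 514.
{B, C}: service cost 642
{A, B}: service cost 731
Among all 3 size-2 choices, {A, C} is lowest.

Choose A and C; total service cost 514.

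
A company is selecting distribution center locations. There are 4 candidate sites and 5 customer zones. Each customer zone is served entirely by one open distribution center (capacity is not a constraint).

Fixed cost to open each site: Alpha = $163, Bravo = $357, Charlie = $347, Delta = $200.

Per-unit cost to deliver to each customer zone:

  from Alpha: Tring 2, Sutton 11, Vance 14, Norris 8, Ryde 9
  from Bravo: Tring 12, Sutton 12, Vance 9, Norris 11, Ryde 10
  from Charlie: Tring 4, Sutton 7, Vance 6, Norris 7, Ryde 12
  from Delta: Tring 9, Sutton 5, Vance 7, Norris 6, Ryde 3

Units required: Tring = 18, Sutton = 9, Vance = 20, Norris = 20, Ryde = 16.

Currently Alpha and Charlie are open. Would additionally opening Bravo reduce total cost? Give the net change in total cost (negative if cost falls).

No — net change +357 (cost rises by 357).

Current service cost with {Alpha, Charlie}: 503.
Adding Bravo: each customer zone re-picks its cheapest; new service cost 503, saving 0.
Extra fixed cost: 357. Net change = 357 − 0 = 357.
(Totals: 1013 → 1370.)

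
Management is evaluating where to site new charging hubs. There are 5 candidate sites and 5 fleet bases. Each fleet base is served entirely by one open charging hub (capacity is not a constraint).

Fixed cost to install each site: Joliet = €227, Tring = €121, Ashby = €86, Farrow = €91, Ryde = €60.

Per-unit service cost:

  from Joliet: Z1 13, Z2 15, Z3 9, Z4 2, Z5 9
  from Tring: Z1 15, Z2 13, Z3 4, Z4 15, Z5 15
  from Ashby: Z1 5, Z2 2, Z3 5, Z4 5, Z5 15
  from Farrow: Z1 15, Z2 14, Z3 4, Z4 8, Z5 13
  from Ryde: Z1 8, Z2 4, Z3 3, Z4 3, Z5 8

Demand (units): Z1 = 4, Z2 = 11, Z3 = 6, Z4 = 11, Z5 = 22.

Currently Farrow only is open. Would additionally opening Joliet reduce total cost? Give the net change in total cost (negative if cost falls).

No — net change +65 (cost rises by 65).

Current service cost with {Farrow}: 612.
Adding Joliet: each fleet base re-picks its cheapest; new service cost 450, saving 162.
Extra fixed cost: 227. Net change = 227 − 162 = 65.
(Totals: 703 → 768.)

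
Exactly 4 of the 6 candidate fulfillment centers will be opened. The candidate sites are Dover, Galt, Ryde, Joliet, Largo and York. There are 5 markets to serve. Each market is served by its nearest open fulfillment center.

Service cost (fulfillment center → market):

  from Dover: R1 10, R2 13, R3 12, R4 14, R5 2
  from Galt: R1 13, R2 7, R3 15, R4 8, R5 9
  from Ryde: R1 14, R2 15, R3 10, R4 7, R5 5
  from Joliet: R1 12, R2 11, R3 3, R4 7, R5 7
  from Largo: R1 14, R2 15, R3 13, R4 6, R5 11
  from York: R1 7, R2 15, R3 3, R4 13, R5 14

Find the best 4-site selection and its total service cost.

Choose Dover, Galt, Largo and York; total service cost 25.

With exactly 4 open, each market uses its cheapest among the chosen.
{Dover, Galt, Largo, York}: R1→York 7, R2→Galt 7, R3→York 3, R4→Largo 6, R5→Dover 2. Service cost 25.
{Dover, Galt, Ryde, York}: service cost 26
{Dover, Galt, Joliet, York}: service cost 26
Among all 15 size-4 choices, {Dover, Galt, Largo, York} is lowest.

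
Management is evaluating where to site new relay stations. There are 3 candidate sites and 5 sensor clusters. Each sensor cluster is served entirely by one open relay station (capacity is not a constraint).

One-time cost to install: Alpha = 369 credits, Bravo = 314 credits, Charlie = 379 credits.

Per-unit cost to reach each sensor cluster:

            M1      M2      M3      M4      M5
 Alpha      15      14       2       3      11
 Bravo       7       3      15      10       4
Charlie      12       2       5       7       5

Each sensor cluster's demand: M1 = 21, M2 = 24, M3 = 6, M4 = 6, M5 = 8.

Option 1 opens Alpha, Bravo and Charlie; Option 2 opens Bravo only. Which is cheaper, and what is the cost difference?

Option 2 is cheaper by 604.

Option 1: {Alpha, Bravo, Charlie}: M1→Bravo 7·21=147, M2→Charlie 2·24=48, M3→Alpha 2·6=12, M4→Alpha 3·6=18, M5→Bravo 4·8=32. Service 257; fixed 1062; total 1319.
Option 2: {Bravo}: M1→Bravo 7·21=147, M2→Bravo 3·24=72, M3→Bravo 15·6=90, M4→Bravo 10·6=60, M5→Bravo 4·8=32. Service 401; fixed 314; total 715.
Difference: |1319 − 715| = 604.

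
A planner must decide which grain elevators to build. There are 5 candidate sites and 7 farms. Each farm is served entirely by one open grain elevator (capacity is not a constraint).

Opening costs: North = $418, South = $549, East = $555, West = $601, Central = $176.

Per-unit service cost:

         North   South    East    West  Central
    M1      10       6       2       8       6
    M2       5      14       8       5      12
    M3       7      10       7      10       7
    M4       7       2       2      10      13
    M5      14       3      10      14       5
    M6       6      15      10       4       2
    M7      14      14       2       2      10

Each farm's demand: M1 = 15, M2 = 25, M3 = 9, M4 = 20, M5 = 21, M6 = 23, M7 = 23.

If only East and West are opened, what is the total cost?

Total cost: 1762

Each farm is assigned to its cheapest site among the open ones.
{East, West}: M1→East 2·15=30, M2→West 5·25=125, M3→East 7·9=63, M4→East 2·20=40, M5→East 10·21=210, M6→West 4·23=92, M7→East 2·23=46. Service 606; fixed 1156; total 1762.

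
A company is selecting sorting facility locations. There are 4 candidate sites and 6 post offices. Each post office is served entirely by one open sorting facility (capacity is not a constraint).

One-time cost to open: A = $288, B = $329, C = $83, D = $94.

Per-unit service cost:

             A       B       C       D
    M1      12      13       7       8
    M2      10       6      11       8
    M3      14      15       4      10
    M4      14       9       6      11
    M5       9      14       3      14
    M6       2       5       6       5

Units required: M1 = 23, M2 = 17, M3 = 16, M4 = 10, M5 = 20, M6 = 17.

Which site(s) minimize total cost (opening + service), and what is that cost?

For any fixed open set, each post office goes to its cheapest open site; total = fixed + service.
{C}: M1→C 7·23=161, M2→C 11·17=187, M3→C 4·16=64, M4→C 6·10=60, M5→C 3·20=60, M6→C 6·17=102. Service 634; fixed 83; total 717.
{C, D}: service 566 + fixed 177 = 743
{A, C}: service 549 + fixed 371 = 920
{A, B, C, D}: service 481 + fixed 794 = 1275
No other subset beats 717.

Open C only; minimum total cost 717.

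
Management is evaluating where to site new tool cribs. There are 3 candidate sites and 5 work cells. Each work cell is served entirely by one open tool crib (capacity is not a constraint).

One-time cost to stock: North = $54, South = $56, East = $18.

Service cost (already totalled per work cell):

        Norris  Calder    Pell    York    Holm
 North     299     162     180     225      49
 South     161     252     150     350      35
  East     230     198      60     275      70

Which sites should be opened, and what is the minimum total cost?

Open North, South and East; minimum total cost 771.

For any fixed open set, each work cell goes to its cheapest open site; total = fixed + service.
{North, South, East}: Norris→South 161, Calder→North 162, Pell→East 60, York→North 225, Holm→South 35. Service 643; fixed 128; total 771.
{North, East}: service 726 + fixed 72 = 798
{South, East}: Norris→South 161, Calder→East 198, Pell→East 60, York→East 275, Holm→South 35. Service 729; fixed 74; total 803.
{East}: Norris→East 230, Calder→East 198, Pell→East 60, York→East 275, Holm→East 70. Service 833; fixed 18; total 851.
No other subset beats 771.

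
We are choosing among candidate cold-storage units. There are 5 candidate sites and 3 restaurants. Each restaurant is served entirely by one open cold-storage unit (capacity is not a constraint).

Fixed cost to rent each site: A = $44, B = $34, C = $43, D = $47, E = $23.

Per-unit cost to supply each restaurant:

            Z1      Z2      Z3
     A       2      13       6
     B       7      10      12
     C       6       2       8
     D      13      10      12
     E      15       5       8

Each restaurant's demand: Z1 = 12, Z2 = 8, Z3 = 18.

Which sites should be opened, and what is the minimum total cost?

Open A and C; minimum total cost 235.

For any fixed open set, each restaurant goes to its cheapest open site; total = fixed + service.
{A, C}: Z1→A 2·12=24, Z2→C 2·8=16, Z3→A 6·18=108. Service 148; fixed 87; total 235.
{A, E}: Z1→A 2·12=24, Z2→E 5·8=40, Z3→A 6·18=108. Service 172; fixed 67; total 239.
{A, C, E}: Z1→A 2·12=24, Z2→C 2·8=16, Z3→A 6·18=108. Service 148; fixed 110; total 258.
{A, B, C, D, E}: service 148 + fixed 191 = 339
No other subset beats 235.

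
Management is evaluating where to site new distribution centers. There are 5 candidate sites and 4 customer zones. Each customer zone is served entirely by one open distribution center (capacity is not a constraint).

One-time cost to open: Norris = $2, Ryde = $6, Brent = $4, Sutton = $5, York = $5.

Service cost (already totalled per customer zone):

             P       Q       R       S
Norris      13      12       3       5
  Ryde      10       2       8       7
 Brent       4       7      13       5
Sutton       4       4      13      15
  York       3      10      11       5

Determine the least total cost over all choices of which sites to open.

For any fixed open set, each customer zone goes to its cheapest open site; total = fixed + service.
{Norris, Sutton}: P→Sutton 4, Q→Sutton 4, R→Norris 3, S→Norris 5. Service 16; fixed 7; total 23.
{Norris, Brent}: service 19 + fixed 6 = 25
{Norris, Ryde, Brent}: P→Brent 4, Q→Ryde 2, R→Norris 3, S→Norris 5. Service 14; fixed 12; total 26.
{Norris, Ryde, Brent, Sutton, York}: service 13 + fixed 22 = 35
No other subset beats 23.

Minimum total cost: 23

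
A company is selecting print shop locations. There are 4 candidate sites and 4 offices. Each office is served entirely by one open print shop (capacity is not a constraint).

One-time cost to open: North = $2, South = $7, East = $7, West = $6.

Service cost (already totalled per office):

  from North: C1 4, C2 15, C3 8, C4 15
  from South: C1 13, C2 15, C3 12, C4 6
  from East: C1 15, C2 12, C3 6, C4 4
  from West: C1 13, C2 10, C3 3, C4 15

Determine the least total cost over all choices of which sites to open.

For any fixed open set, each office goes to its cheapest open site; total = fixed + service.
{North, East}: C1→North 4, C2→East 12, C3→East 6, C4→East 4. Service 26; fixed 9; total 35.
{North, East, West}: C1→North 4, C2→West 10, C3→West 3, C4→East 4. Service 21; fixed 15; total 36.
{North, South, West}: service 23 + fixed 15 = 38
{North, South, East, West}: C1→North 4, C2→West 10, C3→West 3, C4→East 4. Service 21; fixed 22; total 43.
(All 15 nonempty subsets were checked; North and East is lowest.)

Minimum total cost: 35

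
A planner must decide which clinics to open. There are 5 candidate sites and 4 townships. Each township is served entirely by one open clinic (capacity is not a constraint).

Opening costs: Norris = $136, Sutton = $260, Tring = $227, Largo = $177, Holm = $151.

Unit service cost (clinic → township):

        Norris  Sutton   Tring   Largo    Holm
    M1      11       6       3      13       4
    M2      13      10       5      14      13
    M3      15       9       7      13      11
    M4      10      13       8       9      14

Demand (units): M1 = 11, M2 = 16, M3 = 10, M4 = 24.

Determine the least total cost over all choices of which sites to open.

For any fixed open set, each township goes to its cheapest open site; total = fixed + service.
{Tring}: M1→Tring 3·11=33, M2→Tring 5·16=80, M3→Tring 7·10=70, M4→Tring 8·24=192. Service 375; fixed 227; total 602.
{Norris, Tring}: M1→Tring 3·11=33, M2→Tring 5·16=80, M3→Tring 7·10=70, M4→Tring 8·24=192. Service 375; fixed 363; total 738.
{Tring, Holm}: service 375 + fixed 378 = 753
{Norris, Sutton, Tring, Largo, Holm}: M1→Tring 3·11=33, M2→Tring 5·16=80, M3→Tring 7·10=70, M4→Tring 8·24=192. Service 375; fixed 951; total 1326.
No other subset beats 602.

Minimum total cost: 602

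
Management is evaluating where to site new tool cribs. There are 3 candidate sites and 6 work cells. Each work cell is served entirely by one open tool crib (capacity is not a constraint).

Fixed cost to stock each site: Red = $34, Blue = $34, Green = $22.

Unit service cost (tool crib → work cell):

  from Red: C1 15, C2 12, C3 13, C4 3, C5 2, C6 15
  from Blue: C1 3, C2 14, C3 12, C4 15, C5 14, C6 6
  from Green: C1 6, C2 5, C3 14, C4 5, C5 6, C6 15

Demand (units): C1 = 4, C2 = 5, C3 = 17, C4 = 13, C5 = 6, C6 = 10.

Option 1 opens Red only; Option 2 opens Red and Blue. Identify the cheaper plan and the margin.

Option 1: {Red}: C1→Red 15·4=60, C2→Red 12·5=60, C3→Red 13·17=221, C4→Red 3·13=39, C5→Red 2·6=12, C6→Red 15·10=150. Service 542; fixed 34; total 576.
Option 2: {Red, Blue}: C1→Blue 3·4=12, C2→Red 12·5=60, C3→Blue 12·17=204, C4→Red 3·13=39, C5→Red 2·6=12, C6→Blue 6·10=60. Service 387; fixed 68; total 455.
Difference: |576 − 455| = 121.

Option 2 is cheaper by 121.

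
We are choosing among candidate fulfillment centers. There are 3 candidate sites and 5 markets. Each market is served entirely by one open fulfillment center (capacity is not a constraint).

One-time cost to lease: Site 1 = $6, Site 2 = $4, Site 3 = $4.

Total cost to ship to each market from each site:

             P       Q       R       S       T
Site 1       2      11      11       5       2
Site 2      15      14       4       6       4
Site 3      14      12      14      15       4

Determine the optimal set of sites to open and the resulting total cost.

Open Site 1 and Site 2; minimum total cost 34.

For any fixed open set, each market goes to its cheapest open site; total = fixed + service.
{Site 1, Site 2}: P→Site 1 2, Q→Site 1 11, R→Site 2 4, S→Site 1 5, T→Site 1 2. Service 24; fixed 10; total 34.
{Site 1}: service 31 + fixed 6 = 37
{Site 1, Site 2, Site 3}: service 24 + fixed 14 = 38
{Site 2}: P→Site 2 15, Q→Site 2 14, R→Site 2 4, S→Site 2 6, T→Site 2 4. Service 43; fixed 4; total 47.
No other subset beats 34.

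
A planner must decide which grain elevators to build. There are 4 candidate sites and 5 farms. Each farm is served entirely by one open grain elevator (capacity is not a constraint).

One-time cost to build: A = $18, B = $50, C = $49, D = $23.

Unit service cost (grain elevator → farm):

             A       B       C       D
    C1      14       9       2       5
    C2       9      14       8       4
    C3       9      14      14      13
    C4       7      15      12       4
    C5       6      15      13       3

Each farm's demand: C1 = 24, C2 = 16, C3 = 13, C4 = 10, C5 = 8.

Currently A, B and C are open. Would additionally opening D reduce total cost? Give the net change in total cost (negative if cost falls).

Current service cost with {A, B, C}: 411.
Adding D: each farm re-picks its cheapest; new service cost 293, saving 118.
Extra fixed cost: 23. Net change = 23 − 118 = -95.
(Totals: 528 → 433.)

Yes — net change −95 (cost falls by 95).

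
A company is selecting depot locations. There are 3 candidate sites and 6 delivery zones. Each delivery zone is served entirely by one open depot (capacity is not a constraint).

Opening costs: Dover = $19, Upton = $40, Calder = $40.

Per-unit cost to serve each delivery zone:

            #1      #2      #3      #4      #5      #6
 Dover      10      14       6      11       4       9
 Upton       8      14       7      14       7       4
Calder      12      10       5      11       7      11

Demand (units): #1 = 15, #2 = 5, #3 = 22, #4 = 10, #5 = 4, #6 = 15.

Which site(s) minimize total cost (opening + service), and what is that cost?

Open Upton and Calder; minimum total cost 558.

For any fixed open set, each delivery zone goes to its cheapest open site; total = fixed + service.
{Upton, Calder}: #1→Upton 8·15=120, #2→Calder 10·5=50, #3→Calder 5·22=110, #4→Calder 11·10=110, #5→Upton 7·4=28, #6→Upton 4·15=60. Service 478; fixed 80; total 558.
{Dover, Upton, Calder}: service 466 + fixed 99 = 565
{Dover, Upton}: #1→Upton 8·15=120, #2→Dover 14·5=70, #3→Dover 6·22=132, #4→Dover 11·10=110, #5→Dover 4·4=16, #6→Upton 4·15=60. Service 508; fixed 59; total 567.
{Dover}: service 613 + fixed 19 = 632
No other subset beats 558.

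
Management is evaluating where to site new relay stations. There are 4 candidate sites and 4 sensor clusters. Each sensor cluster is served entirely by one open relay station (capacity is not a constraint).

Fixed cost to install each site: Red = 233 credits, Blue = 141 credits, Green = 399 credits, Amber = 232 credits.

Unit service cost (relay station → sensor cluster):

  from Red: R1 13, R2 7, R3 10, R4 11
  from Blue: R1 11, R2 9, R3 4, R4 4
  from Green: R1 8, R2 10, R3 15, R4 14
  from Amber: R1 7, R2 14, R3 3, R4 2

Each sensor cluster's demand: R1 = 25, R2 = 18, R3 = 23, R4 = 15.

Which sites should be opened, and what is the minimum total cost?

For any fixed open set, each sensor cluster goes to its cheapest open site; total = fixed + service.
{Blue}: R1→Blue 11·25=275, R2→Blue 9·18=162, R3→Blue 4·23=92, R4→Blue 4·15=60. Service 589; fixed 141; total 730.
{Amber}: R1→Amber 7·25=175, R2→Amber 14·18=252, R3→Amber 3·23=69, R4→Amber 2·15=30. Service 526; fixed 232; total 758.
{Blue, Amber}: service 436 + fixed 373 = 809
{Red, Blue, Green, Amber}: service 400 + fixed 1005 = 1405
No other subset beats 730.

Open Blue only; minimum total cost 730.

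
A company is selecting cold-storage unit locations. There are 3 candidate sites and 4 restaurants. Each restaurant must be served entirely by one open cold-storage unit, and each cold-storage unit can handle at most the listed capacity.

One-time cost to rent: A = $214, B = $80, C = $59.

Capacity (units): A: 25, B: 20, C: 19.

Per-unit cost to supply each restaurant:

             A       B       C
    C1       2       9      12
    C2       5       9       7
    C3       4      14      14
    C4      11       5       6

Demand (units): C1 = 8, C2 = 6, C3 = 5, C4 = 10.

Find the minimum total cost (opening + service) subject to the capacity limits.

Minimum total cost: 373

Open {B, C}: C1→B 9·8=72, C2→C 7·6=42, C3→C 14·5=70, C4→B 5·10=50.
Loads: B carries 18/20, C carries 11/19. Service 234; fixed 139; total 373.
Next best feasible plan costs 383.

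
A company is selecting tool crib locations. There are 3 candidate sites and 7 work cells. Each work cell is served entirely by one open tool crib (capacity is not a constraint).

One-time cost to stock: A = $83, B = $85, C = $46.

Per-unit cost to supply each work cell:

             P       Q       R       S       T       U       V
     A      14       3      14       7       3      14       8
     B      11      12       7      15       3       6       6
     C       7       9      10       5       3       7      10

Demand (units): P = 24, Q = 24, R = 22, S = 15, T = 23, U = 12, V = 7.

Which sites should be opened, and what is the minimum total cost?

Open A, B and C; minimum total cost 866.

For any fixed open set, each work cell goes to its cheapest open site; total = fixed + service.
{A, B, C}: P→C 7·24=168, Q→A 3·24=72, R→B 7·22=154, S→C 5·15=75, T→A 3·23=69, U→B 6·12=72, V→B 6·7=42. Service 652; fixed 214; total 866.
{A, C}: P→C 7·24=168, Q→A 3·24=72, R→C 10·22=220, S→C 5·15=75, T→A 3·23=69, U→C 7·12=84, V→A 8·7=56. Service 744; fixed 129; total 873.
{B, C}: P→C 7·24=168, Q→C 9·24=216, R→B 7·22=154, S→C 5·15=75, T→B 3·23=69, U→B 6·12=72, V→B 6·7=42. Service 796; fixed 131; total 927.
{C}: service 902 + fixed 46 = 948
(All 7 nonempty subsets were checked; A, B and C is lowest.)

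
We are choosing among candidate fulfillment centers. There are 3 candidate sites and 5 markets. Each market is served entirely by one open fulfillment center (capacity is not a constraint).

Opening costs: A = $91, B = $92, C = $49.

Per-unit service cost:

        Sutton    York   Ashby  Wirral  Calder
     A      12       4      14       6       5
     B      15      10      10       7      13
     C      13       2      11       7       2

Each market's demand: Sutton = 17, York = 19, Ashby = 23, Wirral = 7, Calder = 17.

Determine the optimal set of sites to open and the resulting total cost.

For any fixed open set, each market goes to its cheapest open site; total = fixed + service.
{C}: Sutton→C 13·17=221, York→C 2·19=38, Ashby→C 11·23=253, Wirral→C 7·7=49, Calder→C 2·17=34. Service 595; fixed 49; total 644.
{A, C}: service 571 + fixed 140 = 711
{B, C}: Sutton→C 13·17=221, York→C 2·19=38, Ashby→B 10·23=230, Wirral→B 7·7=49, Calder→C 2·17=34. Service 572; fixed 141; total 713.
{A, B, C}: Sutton→A 12·17=204, York→C 2·19=38, Ashby→B 10·23=230, Wirral→A 6·7=42, Calder→C 2·17=34. Service 548; fixed 232; total 780.
No other subset beats 644.

Open C only; minimum total cost 644.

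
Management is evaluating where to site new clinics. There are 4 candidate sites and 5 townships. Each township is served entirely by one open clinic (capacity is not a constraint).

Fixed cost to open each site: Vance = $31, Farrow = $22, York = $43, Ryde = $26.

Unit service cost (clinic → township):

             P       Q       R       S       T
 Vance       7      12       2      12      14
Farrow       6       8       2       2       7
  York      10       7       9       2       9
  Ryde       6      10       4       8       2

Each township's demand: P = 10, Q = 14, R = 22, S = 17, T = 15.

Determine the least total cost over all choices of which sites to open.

Minimum total cost: 328

For any fixed open set, each township goes to its cheapest open site; total = fixed + service.
{Farrow, Ryde}: P→Farrow 6·10=60, Q→Farrow 8·14=112, R→Farrow 2·22=44, S→Farrow 2·17=34, T→Ryde 2·15=30. Service 280; fixed 48; total 328.
{Farrow, York, Ryde}: P→Farrow 6·10=60, Q→York 7·14=98, R→Farrow 2·22=44, S→Farrow 2·17=34, T→Ryde 2·15=30. Service 266; fixed 91; total 357.
{Vance, Farrow, Ryde}: service 280 + fixed 79 = 359
{Vance, Farrow, York, Ryde}: service 266 + fixed 122 = 388
No other subset beats 328.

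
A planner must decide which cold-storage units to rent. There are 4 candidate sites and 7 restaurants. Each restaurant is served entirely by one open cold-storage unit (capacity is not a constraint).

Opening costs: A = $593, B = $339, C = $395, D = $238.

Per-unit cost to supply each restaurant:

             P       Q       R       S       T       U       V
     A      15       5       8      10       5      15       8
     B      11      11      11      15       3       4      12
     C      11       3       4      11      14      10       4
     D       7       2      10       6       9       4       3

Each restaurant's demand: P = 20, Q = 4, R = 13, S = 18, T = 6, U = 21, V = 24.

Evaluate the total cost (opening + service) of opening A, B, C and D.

Total cost: 2047

Each restaurant is assigned to its cheapest site among the open ones.
{A, B, C, D}: P→D 7·20=140, Q→D 2·4=8, R→C 4·13=52, S→D 6·18=108, T→B 3·6=18, U→B 4·21=84, V→D 3·24=72. Service 482; fixed 1565; total 2047.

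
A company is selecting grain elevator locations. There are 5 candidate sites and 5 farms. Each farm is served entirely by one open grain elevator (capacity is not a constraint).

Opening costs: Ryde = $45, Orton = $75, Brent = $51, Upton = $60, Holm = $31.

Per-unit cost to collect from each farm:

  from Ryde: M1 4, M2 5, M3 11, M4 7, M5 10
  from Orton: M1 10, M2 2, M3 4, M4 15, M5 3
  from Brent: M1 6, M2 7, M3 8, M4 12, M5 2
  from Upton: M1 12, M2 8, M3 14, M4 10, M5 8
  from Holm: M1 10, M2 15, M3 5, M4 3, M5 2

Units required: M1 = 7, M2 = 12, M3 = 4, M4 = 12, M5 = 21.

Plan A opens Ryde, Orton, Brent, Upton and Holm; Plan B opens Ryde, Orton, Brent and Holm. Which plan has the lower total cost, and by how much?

Plan B is cheaper by 60.

Plan A: {Ryde, Orton, Brent, Upton, Holm}: M1→Ryde 4·7=28, M2→Orton 2·12=24, M3→Orton 4·4=16, M4→Holm 3·12=36, M5→Brent 2·21=42. Service 146; fixed 262; total 408.
Plan B: {Ryde, Orton, Brent, Holm}: M1→Ryde 4·7=28, M2→Orton 2·12=24, M3→Orton 4·4=16, M4→Holm 3·12=36, M5→Brent 2·21=42. Service 146; fixed 202; total 348.
Difference: |408 − 348| = 60.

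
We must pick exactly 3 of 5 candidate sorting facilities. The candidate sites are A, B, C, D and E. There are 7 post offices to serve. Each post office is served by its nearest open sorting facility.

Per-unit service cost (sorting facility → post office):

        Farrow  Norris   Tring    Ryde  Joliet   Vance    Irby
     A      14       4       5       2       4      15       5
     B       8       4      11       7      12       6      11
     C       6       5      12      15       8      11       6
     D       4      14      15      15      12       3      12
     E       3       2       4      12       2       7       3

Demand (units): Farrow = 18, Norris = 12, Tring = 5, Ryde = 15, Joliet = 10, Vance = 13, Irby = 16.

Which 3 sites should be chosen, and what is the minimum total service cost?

With exactly 3 open, each post office uses its cheapest among the chosen.
{A, D, E}: Farrow→E 3·18=54, Norris→E 2·12=24, Tring→E 4·5=20, Ryde→A 2·15=30, Joliet→E 2·10=20, Vance→D 3·13=39, Irby→E 3·16=48. Service cost 235.
{A, B, E}: service cost 274
{A, C, E}: service cost 287
Among all 10 size-3 choices, {A, D, E} is lowest.

Choose A, D and E; total service cost 235.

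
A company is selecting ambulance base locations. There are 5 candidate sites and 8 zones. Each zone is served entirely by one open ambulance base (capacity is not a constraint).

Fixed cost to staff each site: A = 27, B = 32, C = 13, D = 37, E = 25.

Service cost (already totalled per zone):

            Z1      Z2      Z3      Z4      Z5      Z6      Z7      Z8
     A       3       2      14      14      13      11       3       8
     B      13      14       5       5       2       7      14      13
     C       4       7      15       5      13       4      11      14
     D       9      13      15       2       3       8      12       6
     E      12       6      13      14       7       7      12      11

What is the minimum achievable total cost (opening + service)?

Minimum total cost: 86

For any fixed open set, each zone goes to its cheapest open site; total = fixed + service.
{C}: Z1→C 4, Z2→C 7, Z3→C 15, Z4→C 5, Z5→C 13, Z6→C 4, Z7→C 11, Z8→C 14. Service 73; fixed 13; total 86.
{A, C}: Z1→A 3, Z2→A 2, Z3→A 14, Z4→C 5, Z5→A 13, Z6→C 4, Z7→A 3, Z8→A 8. Service 52; fixed 40; total 92.
{A, B}: service 35 + fixed 59 = 94
{A, B, C, D, E}: service 27 + fixed 134 = 161
No other subset beats 86.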